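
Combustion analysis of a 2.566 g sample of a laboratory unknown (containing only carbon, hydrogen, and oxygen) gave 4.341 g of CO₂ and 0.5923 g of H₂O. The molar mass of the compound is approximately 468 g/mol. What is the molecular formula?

mol C = 4.341 g CO₂ ÷ 44.009 g/mol = 0.098639 mol
mol H = 2 × 0.5923 g H₂O ÷ 18.015 g/mol = 0.065756 mol
mass O = 2.566 − (1.1848 + 0.066282) = 1.3150 g → mol O = 1.3150 ÷ 15.999 = 0.082190 mol
Divide by the smallest (0.065756 mol): C 1.500, H 1.000, O 1.250
Multiplying each by 4 gives whole numbers: C 6.00, H 4.00, O 5.00
Empirical formula: C6H4O5
Empirical-formula mass = 156.09 g/mol; 468 ÷ 156.09 ≈ 3, so the molecular formula is C18H12O15.

C18H12O15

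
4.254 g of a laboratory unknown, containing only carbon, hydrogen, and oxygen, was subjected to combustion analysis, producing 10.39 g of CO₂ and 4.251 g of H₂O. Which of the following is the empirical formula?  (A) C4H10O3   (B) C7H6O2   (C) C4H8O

(C) C4H8O

mol C = 10.39 g CO₂ ÷ 44.009 g/mol = 0.23609 mol
mol H = 2 × 4.251 g H₂O ÷ 18.015 g/mol = 0.47194 mol
mass O = 4.254 − (2.8357 + 0.47572) = 0.94263 g → mol O = 0.94263 ÷ 15.999 = 0.058918 mol
Divide by the smallest (0.058918 mol): C 4.007, H 8.010, O 1.000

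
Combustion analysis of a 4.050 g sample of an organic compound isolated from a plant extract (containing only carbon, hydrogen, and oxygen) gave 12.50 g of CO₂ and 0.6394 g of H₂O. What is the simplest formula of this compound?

C8H2O

mol C = 12.50 g CO₂ ÷ 44.009 g/mol = 0.28403 mol
mol H = 2 × 0.6394 g H₂O ÷ 18.015 g/mol = 0.070985 mol
mass O = 4.050 − (3.4115 + 0.071553) = 0.56693 g → mol O = 0.56693 ÷ 15.999 = 0.035435 mol
Divide by the smallest (0.035435 mol): C 8.016, H 2.003, O 1.000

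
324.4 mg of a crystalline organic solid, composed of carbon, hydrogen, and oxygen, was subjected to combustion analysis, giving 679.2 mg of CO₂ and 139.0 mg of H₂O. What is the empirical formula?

C2H2O

mol C = 0.6792 g CO₂ ÷ 44.009 g/mol = 0.015433 mol
mol H = 2 × 0.1390 g H₂O ÷ 18.015 g/mol = 0.015432 mol
mass O = 0.3244 − (0.18537 + 0.015555) = 0.12348 g → mol O = 0.12348 ÷ 15.999 = 0.0077178 mol
Divide by the smallest (0.0077178 mol): C 2.000, H 1.999, O 1.000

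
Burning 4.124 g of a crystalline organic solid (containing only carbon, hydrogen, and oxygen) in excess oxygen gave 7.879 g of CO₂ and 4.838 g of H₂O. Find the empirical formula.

mol C = 7.879 g CO₂ ÷ 44.009 g/mol = 0.17903 mol
mol H = 2 × 4.838 g H₂O ÷ 18.015 g/mol = 0.53711 mol
mass O = 4.124 − (2.1503 + 0.54140) = 1.4322 g → mol O = 1.4322 ÷ 15.999 = 0.089521 mol
Divide by the smallest (0.089521 mol): C 2.000, H 6.000, O 1.000

C2H6O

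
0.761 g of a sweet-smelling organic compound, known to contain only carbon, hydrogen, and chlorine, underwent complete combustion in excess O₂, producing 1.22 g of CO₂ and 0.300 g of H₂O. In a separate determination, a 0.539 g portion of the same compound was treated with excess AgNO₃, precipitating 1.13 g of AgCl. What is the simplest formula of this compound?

mol C = 1.22 g CO₂ ÷ 44.009 g/mol = 0.02772 mol
mol H = 2 × 0.300 g H₂O ÷ 18.015 g/mol = 0.03331 mol
From the AgCl data: mol Cl per gram of compound = (1.13 ÷ 143.318) ÷ 0.539 = 0.01463 mol/g, so in the 0.761 g combustion sample mol Cl = 0.01113 mol
Divide by the smallest (0.01113 mol): C 2.490, H 2.992, Cl 1.000
Multiplying each by 2 gives whole numbers: C 4.98, H 5.98, Cl 2.00

C5H6Cl2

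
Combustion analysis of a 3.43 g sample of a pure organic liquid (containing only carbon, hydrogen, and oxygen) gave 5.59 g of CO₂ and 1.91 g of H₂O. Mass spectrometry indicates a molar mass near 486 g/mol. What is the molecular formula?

C18H30O15

mol C = 5.59 g CO₂ ÷ 44.009 g/mol = 0.1270 mol
mol H = 2 × 1.91 g H₂O ÷ 18.015 g/mol = 0.2120 mol
mass O = 3.43 − (1.526 + 0.2137) = 1.691 g → mol O = 1.691 ÷ 15.999 = 0.1057 mol
Divide by the smallest (0.1057 mol): C 1.202, H 2.007, O 1.000
Multiplying each by 5 gives whole numbers: C 6.01, H 10.03, O 5.00
Empirical formula: C6H10O5
Empirical-formula mass = 162.14 g/mol; 486 ÷ 162.14 ≈ 3, so the molecular formula is C18H30O15.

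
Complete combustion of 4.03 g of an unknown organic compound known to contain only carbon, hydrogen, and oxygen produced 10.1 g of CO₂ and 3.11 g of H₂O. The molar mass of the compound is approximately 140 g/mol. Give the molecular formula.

C8H12O2

mol C = 10.1 g CO₂ ÷ 44.009 g/mol = 0.2295 mol
mol H = 2 × 3.11 g H₂O ÷ 18.015 g/mol = 0.3453 mol
mass O = 4.03 − (2.757 + 0.3480) = 0.9255 g → mol O = 0.9255 ÷ 15.999 = 0.05785 mol
Divide by the smallest (0.05785 mol): C 3.967, H 5.969, O 1.000
Empirical formula: C4H6O
Empirical-formula mass = 70.09 g/mol; 140 ÷ 70.09 ≈ 2, so the molecular formula is C8H12O2.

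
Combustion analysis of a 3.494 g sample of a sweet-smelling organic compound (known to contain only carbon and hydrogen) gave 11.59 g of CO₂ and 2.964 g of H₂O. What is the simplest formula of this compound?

mol C = 11.59 g CO₂ ÷ 44.009 g/mol = 0.26336 mol
mol H = 2 × 2.964 g H₂O ÷ 18.015 g/mol = 0.32906 mol
Divide by the smallest (0.26336 mol): C 1.000, H 1.249
Multiplying each by 4 gives whole numbers: C 4.00, H 5.00

C4H5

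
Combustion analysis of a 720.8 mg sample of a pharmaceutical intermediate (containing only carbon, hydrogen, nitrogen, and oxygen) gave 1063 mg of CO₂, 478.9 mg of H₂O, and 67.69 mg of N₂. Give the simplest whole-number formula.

mol C = 1.063 g CO₂ ÷ 44.009 g/mol = 0.024154 mol
mol H = 2 × 0.4789 g H₂O ÷ 18.015 g/mol = 0.053167 mol
mol N = 2 × 0.06769 g N₂ ÷ 28.014 g/mol = 0.0048326 mol
mass O = 0.7208 − (0.29012 + 0.053592 + 0.067690) = 0.30940 g → mol O = 0.30940 ÷ 15.999 = 0.019339 mol
Divide by the smallest (0.0048326 mol): C 4.998, H 11.002, N 1.000, O 4.002

C5H11NO4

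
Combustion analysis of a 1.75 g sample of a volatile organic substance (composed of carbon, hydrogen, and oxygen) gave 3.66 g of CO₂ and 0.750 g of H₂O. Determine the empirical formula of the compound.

mol C = 3.66 g CO₂ ÷ 44.009 g/mol = 0.08316 mol
mol H = 2 × 0.750 g H₂O ÷ 18.015 g/mol = 0.08326 mol
mass O = 1.75 − (0.9989 + 0.08393) = 0.6672 g → mol O = 0.6672 ÷ 15.999 = 0.04170 mol
Divide by the smallest (0.04170 mol): C 1.994, H 1.997, O 1.000

C2H2O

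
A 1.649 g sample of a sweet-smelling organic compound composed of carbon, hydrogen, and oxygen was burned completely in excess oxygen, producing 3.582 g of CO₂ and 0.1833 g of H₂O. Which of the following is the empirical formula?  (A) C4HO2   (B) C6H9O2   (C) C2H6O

mol C = 3.582 g CO₂ ÷ 44.009 g/mol = 0.081392 mol
mol H = 2 × 0.1833 g H₂O ÷ 18.015 g/mol = 0.020350 mol
mass O = 1.649 − (0.97760 + 0.020513) = 0.65088 g → mol O = 0.65088 ÷ 15.999 = 0.040683 mol
Divide by the smallest (0.020350 mol): C 4.000, H 1.000, O 1.999

(A) C4HO2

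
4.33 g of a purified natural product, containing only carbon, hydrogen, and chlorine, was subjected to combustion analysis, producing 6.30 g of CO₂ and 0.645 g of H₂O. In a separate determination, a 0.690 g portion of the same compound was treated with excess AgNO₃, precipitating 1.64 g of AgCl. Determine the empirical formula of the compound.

C2HCl

mol C = 6.30 g CO₂ ÷ 44.009 g/mol = 0.1432 mol
mol H = 2 × 0.645 g H₂O ÷ 18.015 g/mol = 0.07161 mol
From the AgCl data: mol Cl per gram of compound = (1.64 ÷ 143.318) ÷ 0.690 = 0.01658 mol/g, so in the 4.33 g combustion sample mol Cl = 0.07181 mol
Divide by the smallest (0.07161 mol): C 1.999, H 1.000, Cl 1.003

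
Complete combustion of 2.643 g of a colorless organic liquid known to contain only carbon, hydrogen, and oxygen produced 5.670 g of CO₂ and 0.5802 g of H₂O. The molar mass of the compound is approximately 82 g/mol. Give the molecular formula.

mol C = 5.670 g CO₂ ÷ 44.009 g/mol = 0.12884 mol
mol H = 2 × 0.5802 g H₂O ÷ 18.015 g/mol = 0.064413 mol
mass O = 2.643 − (1.5475 + 0.064928) = 1.0306 g → mol O = 1.0306 ÷ 15.999 = 0.064417 mol
Divide by the smallest (0.064413 mol): C 2.000, H 1.000, O 1.000
Empirical formula: C2HO
Empirical-formula mass = 41.03 g/mol; 82 ÷ 41.03 ≈ 2, so the molecular formula is C4H2O2.

C4H2O2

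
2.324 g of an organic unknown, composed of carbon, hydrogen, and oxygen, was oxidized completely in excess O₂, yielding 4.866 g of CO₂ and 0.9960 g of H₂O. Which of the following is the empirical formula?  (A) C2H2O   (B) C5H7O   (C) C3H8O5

(A) C2H2O

mol C = 4.866 g CO₂ ÷ 44.009 g/mol = 0.11057 mol
mol H = 2 × 0.9960 g H₂O ÷ 18.015 g/mol = 0.11057 mol
mass O = 2.324 − (1.3280 + 0.11146) = 0.88451 g → mol O = 0.88451 ÷ 15.999 = 0.055285 mol
Divide by the smallest (0.055285 mol): C 2.000, H 2.000, O 1.000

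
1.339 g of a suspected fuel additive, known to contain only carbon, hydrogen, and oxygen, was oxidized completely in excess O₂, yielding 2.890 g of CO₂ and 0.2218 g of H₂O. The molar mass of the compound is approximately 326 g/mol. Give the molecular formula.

C16H6O8

mol C = 2.890 g CO₂ ÷ 44.009 g/mol = 0.065668 mol
mol H = 2 × 0.2218 g H₂O ÷ 18.015 g/mol = 0.024624 mol
mass O = 1.339 − (0.78874 + 0.024821) = 0.52544 g → mol O = 0.52544 ÷ 15.999 = 0.032842 mol
Divide by the smallest (0.024624 mol): C 2.667, H 1.000, O 1.334
Multiplying each by 3 gives whole numbers: C 8.00, H 3.00, O 4.00
Empirical formula: C8H3O4
Empirical-formula mass = 163.11 g/mol; 326 ÷ 163.11 ≈ 2, so the molecular formula is C16H6O8.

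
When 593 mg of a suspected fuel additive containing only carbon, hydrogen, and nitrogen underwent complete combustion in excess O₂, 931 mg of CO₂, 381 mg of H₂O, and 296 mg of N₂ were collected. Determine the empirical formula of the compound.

CH2N

mol C = 0.931 g CO₂ ÷ 44.009 g/mol = 0.02115 mol
mol H = 2 × 0.381 g H₂O ÷ 18.015 g/mol = 0.04230 mol
mol N = 2 × 0.296 g N₂ ÷ 28.014 g/mol = 0.02113 mol
Divide by the smallest (0.02113 mol): C 1.001, H 2.002, N 1.000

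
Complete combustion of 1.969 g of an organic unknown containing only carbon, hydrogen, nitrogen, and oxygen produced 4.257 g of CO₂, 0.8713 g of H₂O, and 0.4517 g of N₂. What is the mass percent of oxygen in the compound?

mol C = 4.257 g CO₂ ÷ 44.009 g/mol = 0.096730 mol
mol H = 2 × 0.8713 g H₂O ÷ 18.015 g/mol = 0.096731 mol
mol N = 2 × 0.4517 g N₂ ÷ 28.014 g/mol = 0.032248 mol
mass O = 1.969 − (1.1618 + 0.097504 + 0.45170) = 0.25797 g → mol O = 0.25797 ÷ 15.999 = 0.016124 mol
mass % O = 0.25797 g ÷ 1.969 g × 100%

13.10%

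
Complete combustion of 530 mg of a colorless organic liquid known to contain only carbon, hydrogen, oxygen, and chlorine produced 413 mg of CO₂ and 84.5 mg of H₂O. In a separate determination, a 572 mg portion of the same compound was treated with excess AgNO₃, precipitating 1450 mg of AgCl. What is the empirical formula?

mol C = 0.413 g CO₂ ÷ 44.009 g/mol = 0.009384 mol
mol H = 2 × 0.0845 g H₂O ÷ 18.015 g/mol = 0.009381 mol
From the AgCl data: mol Cl per gram of compound = (1.45 ÷ 143.318) ÷ 0.572 = 0.01769 mol/g, so in the 0.530 g combustion sample mol Cl = 0.009374 mol
mass O = 0.530 − (0.1127 + 0.009456 + 0.3323) = 0.07550 g → mol O = 0.07550 ÷ 15.999 = 0.004719 mol
Divide by the smallest (0.004719 mol): C 1.989, H 1.988, Cl 1.986, O 1.000

C2H2Cl2O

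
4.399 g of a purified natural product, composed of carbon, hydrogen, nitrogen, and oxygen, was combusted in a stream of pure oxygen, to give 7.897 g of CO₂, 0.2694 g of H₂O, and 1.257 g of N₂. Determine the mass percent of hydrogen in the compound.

0.69%

mol C = 7.897 g CO₂ ÷ 44.009 g/mol = 0.17944 mol
mol H = 2 × 0.2694 g H₂O ÷ 18.015 g/mol = 0.029908 mol
mol N = 2 × 1.257 g N₂ ÷ 28.014 g/mol = 0.089741 mol
mass O = 4.399 − (2.1553 + 0.030148 + 1.2570) = 0.95659 g → mol O = 0.95659 ÷ 15.999 = 0.059791 mol
mass % H = 0.030148 g ÷ 4.399 g × 100%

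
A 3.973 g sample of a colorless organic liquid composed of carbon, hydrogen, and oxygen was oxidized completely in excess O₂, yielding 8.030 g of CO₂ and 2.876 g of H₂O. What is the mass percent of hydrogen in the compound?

mol C = 8.030 g CO₂ ÷ 44.009 g/mol = 0.18246 mol
mol H = 2 × 2.876 g H₂O ÷ 18.015 g/mol = 0.31929 mol
mass O = 3.973 − (2.1916 + 0.32184) = 1.4596 g → mol O = 1.4596 ÷ 15.999 = 0.091231 mol
mass % H = 0.32184 g ÷ 3.973 g × 100%

8.10%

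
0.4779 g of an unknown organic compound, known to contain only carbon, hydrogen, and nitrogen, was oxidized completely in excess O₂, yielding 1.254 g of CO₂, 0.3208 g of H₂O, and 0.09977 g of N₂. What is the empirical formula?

C4H5N

mol C = 1.254 g CO₂ ÷ 44.009 g/mol = 0.028494 mol
mol H = 2 × 0.3208 g H₂O ÷ 18.015 g/mol = 0.035615 mol
mol N = 2 × 0.09977 g N₂ ÷ 28.014 g/mol = 0.0071229 mol
Divide by the smallest (0.0071229 mol): C 4.000, H 5.000, N 1.000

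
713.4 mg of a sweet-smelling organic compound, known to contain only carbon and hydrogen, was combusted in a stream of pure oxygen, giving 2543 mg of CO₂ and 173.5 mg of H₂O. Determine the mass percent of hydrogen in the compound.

mol C = 2.543 g CO₂ ÷ 44.009 g/mol = 0.057784 mol
mol H = 2 × 0.1735 g H₂O ÷ 18.015 g/mol = 0.019262 mol
mass % H = 0.019416 g ÷ 0.7134 g × 100%

2.72%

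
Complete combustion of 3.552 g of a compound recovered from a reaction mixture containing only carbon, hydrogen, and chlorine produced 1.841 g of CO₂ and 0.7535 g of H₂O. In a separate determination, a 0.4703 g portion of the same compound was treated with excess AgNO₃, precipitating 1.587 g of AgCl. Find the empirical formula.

mol C = 1.841 g CO₂ ÷ 44.009 g/mol = 0.041832 mol
mol H = 2 × 0.7535 g H₂O ÷ 18.015 g/mol = 0.083653 mol
From the AgCl data: mol Cl per gram of compound = (1.587 ÷ 143.318) ÷ 0.4703 = 0.023545 mol/g, so in the 3.552 g combustion sample mol Cl = 0.083632 mol
Divide by the smallest (0.041832 mol): C 1.000, H 2.000, Cl 1.999

CH2Cl2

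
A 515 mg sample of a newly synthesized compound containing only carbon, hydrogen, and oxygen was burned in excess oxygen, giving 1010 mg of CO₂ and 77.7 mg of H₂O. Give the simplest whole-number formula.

mol C = 1.01 g CO₂ ÷ 44.009 g/mol = 0.02295 mol
mol H = 2 × 0.0777 g H₂O ÷ 18.015 g/mol = 0.008626 mol
mass O = 0.515 − (0.2757 + 0.008695) = 0.2307 g → mol O = 0.2307 ÷ 15.999 = 0.01442 mol
Divide by the smallest (0.008626 mol): C 2.660, H 1.000, O 1.671
Multiplying each by 3 gives whole numbers: C 7.98, H 3.00, O 5.01

C8H3O5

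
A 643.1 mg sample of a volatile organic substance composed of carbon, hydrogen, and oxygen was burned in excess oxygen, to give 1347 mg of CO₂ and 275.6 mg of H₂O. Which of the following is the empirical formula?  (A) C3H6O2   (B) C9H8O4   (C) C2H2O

(C) C2H2O

mol C = 1.347 g CO₂ ÷ 44.009 g/mol = 0.030607 mol
mol H = 2 × 0.2756 g H₂O ÷ 18.015 g/mol = 0.030597 mol
mass O = 0.6431 − (0.36763 + 0.030841) = 0.24463 g → mol O = 0.24463 ÷ 15.999 = 0.015291 mol
Divide by the smallest (0.015291 mol): C 2.002, H 2.001, O 1.000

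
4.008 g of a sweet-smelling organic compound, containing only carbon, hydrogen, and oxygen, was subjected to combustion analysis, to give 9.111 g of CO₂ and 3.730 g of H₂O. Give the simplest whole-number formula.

C3H6O

mol C = 9.111 g CO₂ ÷ 44.009 g/mol = 0.20703 mol
mol H = 2 × 3.730 g H₂O ÷ 18.015 g/mol = 0.41410 mol
mass O = 4.008 − (2.4866 + 0.41741) = 1.1040 g → mol O = 1.1040 ÷ 15.999 = 0.069004 mol
Divide by the smallest (0.069004 mol): C 3.000, H 6.001, O 1.000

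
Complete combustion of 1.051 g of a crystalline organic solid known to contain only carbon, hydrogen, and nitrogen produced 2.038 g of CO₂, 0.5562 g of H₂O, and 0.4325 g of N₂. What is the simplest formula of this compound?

C3H4N2

mol C = 2.038 g CO₂ ÷ 44.009 g/mol = 0.046309 mol
mol H = 2 × 0.5562 g H₂O ÷ 18.015 g/mol = 0.061749 mol
mol N = 2 × 0.4325 g N₂ ÷ 28.014 g/mol = 0.030877 mol
Divide by the smallest (0.030877 mol): C 1.500, H 2.000, N 1.000
Multiplying each by 2 gives whole numbers: C 3.00, H 4.00, N 2.00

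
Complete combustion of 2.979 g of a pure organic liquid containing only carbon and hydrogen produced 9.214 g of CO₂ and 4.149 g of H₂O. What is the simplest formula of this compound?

mol C = 9.214 g CO₂ ÷ 44.009 g/mol = 0.20937 mol
mol H = 2 × 4.149 g H₂O ÷ 18.015 g/mol = 0.46062 mol
Divide by the smallest (0.20937 mol): C 1.000, H 2.200
Multiplying each by 5 gives whole numbers: C 5.00, H 11.00

C5H11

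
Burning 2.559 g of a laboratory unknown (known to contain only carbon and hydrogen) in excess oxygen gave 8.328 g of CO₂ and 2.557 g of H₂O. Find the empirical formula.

mol C = 8.328 g CO₂ ÷ 44.009 g/mol = 0.18923 mol
mol H = 2 × 2.557 g H₂O ÷ 18.015 g/mol = 0.28387 mol
Divide by the smallest (0.18923 mol): C 1.000, H 1.500
Multiplying each by 2 gives whole numbers: C 2.00, H 3.00

C2H3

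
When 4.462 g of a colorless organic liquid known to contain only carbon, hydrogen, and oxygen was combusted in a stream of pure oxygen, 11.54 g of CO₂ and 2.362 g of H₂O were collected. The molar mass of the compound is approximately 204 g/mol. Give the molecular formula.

C12H12O3

mol C = 11.54 g CO₂ ÷ 44.009 g/mol = 0.26222 mol
mol H = 2 × 2.362 g H₂O ÷ 18.015 g/mol = 0.26223 mol
mass O = 4.462 − (3.1495 + 0.26432) = 1.0482 g → mol O = 1.0482 ÷ 15.999 = 0.065514 mol
Divide by the smallest (0.065514 mol): C 4.002, H 4.003, O 1.000
Empirical formula: C4H4O
Empirical-formula mass = 68.08 g/mol; 204 ÷ 68.08 ≈ 3, so the molecular formula is C12H12O3.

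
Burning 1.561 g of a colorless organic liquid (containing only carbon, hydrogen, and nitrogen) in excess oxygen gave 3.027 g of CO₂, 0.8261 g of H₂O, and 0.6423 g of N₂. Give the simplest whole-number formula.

C3H4N2

mol C = 3.027 g CO₂ ÷ 44.009 g/mol = 0.068781 mol
mol H = 2 × 0.8261 g H₂O ÷ 18.015 g/mol = 0.091712 mol
mol N = 2 × 0.6423 g N₂ ÷ 28.014 g/mol = 0.045856 mol
Divide by the smallest (0.045856 mol): C 1.500, H 2.000, N 1.000
Multiplying each by 2 gives whole numbers: C 3.00, H 4.00, N 2.00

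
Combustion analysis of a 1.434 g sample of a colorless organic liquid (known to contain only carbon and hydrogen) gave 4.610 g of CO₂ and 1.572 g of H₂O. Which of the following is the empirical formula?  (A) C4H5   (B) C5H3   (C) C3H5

(C) C3H5

mol C = 4.610 g CO₂ ÷ 44.009 g/mol = 0.10475 mol
mol H = 2 × 1.572 g H₂O ÷ 18.015 g/mol = 0.17452 mol
Divide by the smallest (0.10475 mol): C 1.000, H 1.666
Multiplying each by 3 gives whole numbers: C 3.00, H 5.00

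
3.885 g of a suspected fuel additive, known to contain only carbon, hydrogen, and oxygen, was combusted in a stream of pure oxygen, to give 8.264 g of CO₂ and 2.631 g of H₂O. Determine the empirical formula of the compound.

mol C = 8.264 g CO₂ ÷ 44.009 g/mol = 0.18778 mol
mol H = 2 × 2.631 g H₂O ÷ 18.015 g/mol = 0.29209 mol
mass O = 3.885 − (2.2554 + 0.29443) = 1.3352 g → mol O = 1.3352 ÷ 15.999 = 0.083452 mol
Divide by the smallest (0.083452 mol): C 2.250, H 3.500, O 1.000
Multiplying each by 4 gives whole numbers: C 9.00, H 14.00, O 4.00

C9H14O4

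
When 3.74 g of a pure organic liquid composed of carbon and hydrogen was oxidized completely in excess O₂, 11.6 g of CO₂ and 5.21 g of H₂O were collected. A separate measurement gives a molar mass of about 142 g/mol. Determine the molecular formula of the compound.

mol C = 11.6 g CO₂ ÷ 44.009 g/mol = 0.2636 mol
mol H = 2 × 5.21 g H₂O ÷ 18.015 g/mol = 0.5784 mol
Divide by the smallest (0.2636 mol): C 1.000, H 2.194
Multiplying each by 5 gives whole numbers: C 5.00, H 10.97
Empirical formula: C5H11
Empirical-formula mass = 71.14 g/mol; 142 ÷ 71.14 ≈ 2, so the molecular formula is C10H22.

C10H22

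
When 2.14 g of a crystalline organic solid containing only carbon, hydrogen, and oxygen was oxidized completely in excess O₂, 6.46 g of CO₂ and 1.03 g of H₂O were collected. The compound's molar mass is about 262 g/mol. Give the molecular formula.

C18H14O2

mol C = 6.46 g CO₂ ÷ 44.009 g/mol = 0.1468 mol
mol H = 2 × 1.03 g H₂O ÷ 18.015 g/mol = 0.1143 mol
mass O = 2.14 − (1.763 + 0.1153) = 0.2617 g → mol O = 0.2617 ÷ 15.999 = 0.01635 mol
Divide by the smallest (0.01635 mol): C 8.975, H 6.992, O 1.000
Empirical formula: C9H7O
Empirical-formula mass = 131.15 g/mol; 262 ÷ 131.15 ≈ 2, so the molecular formula is C18H14O2.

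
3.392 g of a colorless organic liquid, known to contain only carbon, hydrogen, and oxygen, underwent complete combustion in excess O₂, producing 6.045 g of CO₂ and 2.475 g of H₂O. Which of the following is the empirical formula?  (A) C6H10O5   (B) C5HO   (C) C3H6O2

(C) C3H6O2

mol C = 6.045 g CO₂ ÷ 44.009 g/mol = 0.13736 mol
mol H = 2 × 2.475 g H₂O ÷ 18.015 g/mol = 0.27477 mol
mass O = 3.392 − (1.6498 + 0.27697) = 1.4652 g → mol O = 1.4652 ÷ 15.999 = 0.091582 mol
Divide by the smallest (0.091582 mol): C 1.500, H 3.000, O 1.000
Multiplying each by 2 gives whole numbers: C 3.00, H 6.00, O 2.00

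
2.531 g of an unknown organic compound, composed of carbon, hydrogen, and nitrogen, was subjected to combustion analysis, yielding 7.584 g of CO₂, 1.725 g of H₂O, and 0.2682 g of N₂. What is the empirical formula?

mol C = 7.584 g CO₂ ÷ 44.009 g/mol = 0.17233 mol
mol H = 2 × 1.725 g H₂O ÷ 18.015 g/mol = 0.19151 mol
mol N = 2 × 0.2682 g N₂ ÷ 28.014 g/mol = 0.019148 mol
Divide by the smallest (0.019148 mol): C 9.000, H 10.002, N 1.000

C9H10N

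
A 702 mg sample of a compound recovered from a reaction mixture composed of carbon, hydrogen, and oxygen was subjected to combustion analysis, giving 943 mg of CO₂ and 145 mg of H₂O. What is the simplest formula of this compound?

C4H3O5

mol C = 0.943 g CO₂ ÷ 44.009 g/mol = 0.02143 mol
mol H = 2 × 0.145 g H₂O ÷ 18.015 g/mol = 0.01610 mol
mass O = 0.702 − (0.2574 + 0.01623) = 0.4284 g → mol O = 0.4284 ÷ 15.999 = 0.02678 mol
Divide by the smallest (0.01610 mol): C 1.331, H 1.000, O 1.663
Multiplying each by 3 gives whole numbers: C 3.99, H 3.00, O 4.99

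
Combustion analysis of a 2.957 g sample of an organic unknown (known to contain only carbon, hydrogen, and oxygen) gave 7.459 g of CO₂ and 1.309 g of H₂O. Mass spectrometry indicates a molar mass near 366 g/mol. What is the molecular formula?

C21H18O6

mol C = 7.459 g CO₂ ÷ 44.009 g/mol = 0.16949 mol
mol H = 2 × 1.309 g H₂O ÷ 18.015 g/mol = 0.14532 mol
mass O = 2.957 − (2.0357 + 0.14649) = 0.77479 g → mol O = 0.77479 ÷ 15.999 = 0.048428 mol
Divide by the smallest (0.048428 mol): C 3.500, H 3.001, O 1.000
Multiplying each by 2 gives whole numbers: C 7.00, H 6.00, O 2.00
Empirical formula: C7H6O2
Empirical-formula mass = 122.12 g/mol; 366 ÷ 122.12 ≈ 3, so the molecular formula is C21H18O6.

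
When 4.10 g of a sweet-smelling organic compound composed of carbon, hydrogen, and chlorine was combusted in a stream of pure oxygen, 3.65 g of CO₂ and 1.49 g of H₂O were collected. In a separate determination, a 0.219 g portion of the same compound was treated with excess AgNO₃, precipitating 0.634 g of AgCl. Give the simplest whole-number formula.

CH2Cl

mol C = 3.65 g CO₂ ÷ 44.009 g/mol = 0.08294 mol
mol H = 2 × 1.49 g H₂O ÷ 18.015 g/mol = 0.1654 mol
From the AgCl data: mol Cl per gram of compound = (0.634 ÷ 143.318) ÷ 0.219 = 0.02020 mol/g, so in the 4.10 g combustion sample mol Cl = 0.08282 mol
Divide by the smallest (0.08282 mol): C 1.001, H 1.997, Cl 1.000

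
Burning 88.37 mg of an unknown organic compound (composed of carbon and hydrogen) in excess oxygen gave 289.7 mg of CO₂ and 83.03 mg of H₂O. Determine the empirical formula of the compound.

mol C = 0.2897 g CO₂ ÷ 44.009 g/mol = 0.0065827 mol
mol H = 2 × 0.08303 g H₂O ÷ 18.015 g/mol = 0.0092179 mol
Divide by the smallest (0.0065827 mol): C 1.000, H 1.400
Multiplying each by 5 gives whole numbers: C 5.00, H 7.00

C5H7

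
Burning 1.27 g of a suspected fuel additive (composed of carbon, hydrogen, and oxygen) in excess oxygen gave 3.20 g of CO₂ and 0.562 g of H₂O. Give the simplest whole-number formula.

C7H6O2

mol C = 3.20 g CO₂ ÷ 44.009 g/mol = 0.07271 mol
mol H = 2 × 0.562 g H₂O ÷ 18.015 g/mol = 0.06239 mol
mass O = 1.27 − (0.8733 + 0.06289) = 0.3338 g → mol O = 0.3338 ÷ 15.999 = 0.02086 mol
Divide by the smallest (0.02086 mol): C 3.486, H 2.991, O 1.000
Multiplying each by 2 gives whole numbers: C 6.97, H 5.98, O 2.00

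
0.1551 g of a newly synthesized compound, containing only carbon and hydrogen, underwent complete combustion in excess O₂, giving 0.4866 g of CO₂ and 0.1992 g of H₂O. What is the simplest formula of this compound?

CH2

mol C = 0.4866 g CO₂ ÷ 44.009 g/mol = 0.011057 mol
mol H = 2 × 0.1992 g H₂O ÷ 18.015 g/mol = 0.022115 mol
Divide by the smallest (0.011057 mol): C 1.000, H 2.000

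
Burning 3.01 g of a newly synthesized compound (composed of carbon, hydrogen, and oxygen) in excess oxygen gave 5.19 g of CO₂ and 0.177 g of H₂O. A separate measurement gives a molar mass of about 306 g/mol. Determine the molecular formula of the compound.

mol C = 5.19 g CO₂ ÷ 44.009 g/mol = 0.1179 mol
mol H = 2 × 0.177 g H₂O ÷ 18.015 g/mol = 0.01965 mol
mass O = 3.01 − (1.416 + 0.01981) = 1.574 g → mol O = 1.574 ÷ 15.999 = 0.09836 mol
Divide by the smallest (0.01965 mol): C 6.001, H 1.000, O 5.006
Empirical formula: C6HO5
Empirical-formula mass = 153.07 g/mol; 306 ÷ 153.07 ≈ 2, so the molecular formula is C12H2O10.

C12H2O10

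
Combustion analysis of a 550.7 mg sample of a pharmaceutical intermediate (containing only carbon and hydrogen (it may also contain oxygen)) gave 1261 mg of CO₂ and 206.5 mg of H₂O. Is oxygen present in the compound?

yes

mol C = 1.261 g CO₂ ÷ 44.009 g/mol = 0.028653 mol
mol H = 2 × 0.2065 g H₂O ÷ 18.015 g/mol = 0.022925 mol
C and H account for only 0.36726 g of the 0.5507 g sample; the remaining 0.18344 g must be oxygen.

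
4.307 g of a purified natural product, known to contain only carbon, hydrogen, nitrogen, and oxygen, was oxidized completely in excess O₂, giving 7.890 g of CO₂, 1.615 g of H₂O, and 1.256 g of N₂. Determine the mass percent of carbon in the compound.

50.00%

mol C = 7.890 g CO₂ ÷ 44.009 g/mol = 0.17928 mol
mol H = 2 × 1.615 g H₂O ÷ 18.015 g/mol = 0.17930 mol
mol N = 2 × 1.256 g N₂ ÷ 28.014 g/mol = 0.089669 mol
mass O = 4.307 − (2.1534 + 0.18073 + 1.2560) = 0.71692 g → mol O = 0.71692 ÷ 15.999 = 0.044810 mol
mass % C = 2.1534 g ÷ 4.307 g × 100%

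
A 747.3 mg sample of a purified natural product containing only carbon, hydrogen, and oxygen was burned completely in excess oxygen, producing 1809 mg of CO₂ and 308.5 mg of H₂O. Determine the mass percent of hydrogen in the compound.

4.62%

mol C = 1.809 g CO₂ ÷ 44.009 g/mol = 0.041105 mol
mol H = 2 × 0.3085 g H₂O ÷ 18.015 g/mol = 0.034249 mol
mass O = 0.7473 − (0.49371 + 0.034523) = 0.21906 g → mol O = 0.21906 ÷ 15.999 = 0.013692 mol
mass % H = 0.034523 g ÷ 0.7473 g × 100%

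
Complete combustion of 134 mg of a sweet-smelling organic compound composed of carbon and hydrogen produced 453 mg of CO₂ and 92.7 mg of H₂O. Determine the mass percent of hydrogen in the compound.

7.7%

mol C = 0.453 g CO₂ ÷ 44.009 g/mol = 0.01029 mol
mol H = 2 × 0.0927 g H₂O ÷ 18.015 g/mol = 0.01029 mol
mass % H = 0.01037 g ÷ 0.134 g × 100%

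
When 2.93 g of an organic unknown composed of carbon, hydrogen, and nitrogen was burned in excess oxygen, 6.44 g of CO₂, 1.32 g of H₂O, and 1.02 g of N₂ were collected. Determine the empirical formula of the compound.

mol C = 6.44 g CO₂ ÷ 44.009 g/mol = 0.1463 mol
mol H = 2 × 1.32 g H₂O ÷ 18.015 g/mol = 0.1465 mol
mol N = 2 × 1.02 g N₂ ÷ 28.014 g/mol = 0.07282 mol
Divide by the smallest (0.07282 mol): C 2.010, H 2.012, N 1.000

C2H2N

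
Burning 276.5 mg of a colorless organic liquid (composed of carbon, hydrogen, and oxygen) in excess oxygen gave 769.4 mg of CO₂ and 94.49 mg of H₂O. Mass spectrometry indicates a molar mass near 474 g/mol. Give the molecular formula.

mol C = 0.7694 g CO₂ ÷ 44.009 g/mol = 0.017483 mol
mol H = 2 × 0.09449 g H₂O ÷ 18.015 g/mol = 0.010490 mol
mass O = 0.2765 − (0.20999 + 0.010574) = 0.055940 g → mol O = 0.055940 ÷ 15.999 = 0.0034965 mol
Divide by the smallest (0.0034965 mol): C 5.000, H 3.000, O 1.000
Empirical formula: C5H3O
Empirical-formula mass = 79.08 g/mol; 474 ÷ 79.08 ≈ 6, so the molecular formula is C30H18O6.

C30H18O6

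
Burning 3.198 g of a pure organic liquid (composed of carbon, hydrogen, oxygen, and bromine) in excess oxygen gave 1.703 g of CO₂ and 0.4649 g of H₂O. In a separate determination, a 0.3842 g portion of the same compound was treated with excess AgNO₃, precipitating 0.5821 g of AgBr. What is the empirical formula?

mol C = 1.703 g CO₂ ÷ 44.009 g/mol = 0.038697 mol
mol H = 2 × 0.4649 g H₂O ÷ 18.015 g/mol = 0.051613 mol
From the AgBr data: mol Br per gram of compound = (0.5821 ÷ 187.772) ÷ 0.3842 = 0.0080688 mol/g, so in the 3.198 g combustion sample mol Br = 0.025804 mol
mass O = 3.198 − (0.46479 + 0.052025 + 2.0618) = 0.61934 g → mol O = 0.61934 ÷ 15.999 = 0.038711 mol
Divide by the smallest (0.025804 mol): C 1.500, H 2.000, Br 1.000, O 1.500
Multiplying each by 2 gives whole numbers: C 3.00, H 4.00, Br 2.00, O 3.00

C3H4Br2O3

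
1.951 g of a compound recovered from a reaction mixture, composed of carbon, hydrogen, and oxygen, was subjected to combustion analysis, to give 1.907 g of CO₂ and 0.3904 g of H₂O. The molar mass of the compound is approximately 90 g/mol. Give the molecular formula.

C2H2O4

mol C = 1.907 g CO₂ ÷ 44.009 g/mol = 0.043332 mol
mol H = 2 × 0.3904 g H₂O ÷ 18.015 g/mol = 0.043342 mol
mass O = 1.951 − (0.52046 + 0.043688) = 1.3869 g → mol O = 1.3869 ÷ 15.999 = 0.086684 mol
Divide by the smallest (0.043332 mol): C 1.000, H 1.000, O 2.000
Empirical formula: CHO2
Empirical-formula mass = 45.02 g/mol; 90 ÷ 45.02 ≈ 2, so the molecular formula is C2H2O4.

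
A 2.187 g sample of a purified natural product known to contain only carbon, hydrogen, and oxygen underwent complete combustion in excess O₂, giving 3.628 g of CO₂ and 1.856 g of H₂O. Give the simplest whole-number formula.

mol C = 3.628 g CO₂ ÷ 44.009 g/mol = 0.082438 mol
mol H = 2 × 1.856 g H₂O ÷ 18.015 g/mol = 0.20605 mol
mass O = 2.187 − (0.99016 + 0.20770) = 0.98914 g → mol O = 0.98914 ÷ 15.999 = 0.061825 mol
Divide by the smallest (0.061825 mol): C 1.333, H 3.333, O 1.000
Multiplying each by 3 gives whole numbers: C 4.00, H 10.00, O 3.00

C4H10O3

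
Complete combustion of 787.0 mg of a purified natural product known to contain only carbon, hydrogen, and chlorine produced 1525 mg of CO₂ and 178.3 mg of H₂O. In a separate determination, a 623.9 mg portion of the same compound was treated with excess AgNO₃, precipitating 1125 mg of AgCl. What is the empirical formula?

C7H4Cl2

mol C = 1.525 g CO₂ ÷ 44.009 g/mol = 0.034652 mol
mol H = 2 × 0.1783 g H₂O ÷ 18.015 g/mol = 0.019795 mol
From the AgCl data: mol Cl per gram of compound = (1.125 ÷ 143.318) ÷ 0.6239 = 0.012582 mol/g, so in the 0.7870 g combustion sample mol Cl = 0.0099017 mol
Divide by the smallest (0.0099017 mol): C 3.500, H 1.999, Cl 1.000
Multiplying each by 2 gives whole numbers: C 7.00, H 4.00, Cl 2.00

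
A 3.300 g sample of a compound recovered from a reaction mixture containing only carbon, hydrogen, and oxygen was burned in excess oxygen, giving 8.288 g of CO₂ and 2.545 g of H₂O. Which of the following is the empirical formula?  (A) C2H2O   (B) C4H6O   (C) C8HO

(B) C4H6O

mol C = 8.288 g CO₂ ÷ 44.009 g/mol = 0.18833 mol
mol H = 2 × 2.545 g H₂O ÷ 18.015 g/mol = 0.28254 mol
mass O = 3.300 − (2.2620 + 0.28480) = 0.75322 g → mol O = 0.75322 ÷ 15.999 = 0.047079 mol
Divide by the smallest (0.047079 mol): C 4.000, H 6.001, O 1.000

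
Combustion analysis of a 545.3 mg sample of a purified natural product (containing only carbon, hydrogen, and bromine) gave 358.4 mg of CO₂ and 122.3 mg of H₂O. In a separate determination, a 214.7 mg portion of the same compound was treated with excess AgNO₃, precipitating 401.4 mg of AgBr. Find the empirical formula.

C3H5Br2

mol C = 0.3584 g CO₂ ÷ 44.009 g/mol = 0.0081438 mol
mol H = 2 × 0.1223 g H₂O ÷ 18.015 g/mol = 0.013578 mol
From the AgBr data: mol Br per gram of compound = (0.4014 ÷ 187.772) ÷ 0.2147 = 0.0099567 mol/g, so in the 0.5453 g combustion sample mol Br = 0.0054294 mol
Divide by the smallest (0.0054294 mol): C 1.500, H 2.501, Br 1.000
Multiplying each by 2 gives whole numbers: C 3.00, H 5.00, Br 2.00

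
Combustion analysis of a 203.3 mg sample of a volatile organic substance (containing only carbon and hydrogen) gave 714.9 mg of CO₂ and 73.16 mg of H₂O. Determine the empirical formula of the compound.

C2H

mol C = 0.7149 g CO₂ ÷ 44.009 g/mol = 0.016244 mol
mol H = 2 × 0.07316 g H₂O ÷ 18.015 g/mol = 0.0081221 mol
Divide by the smallest (0.0081221 mol): C 2.000, H 1.000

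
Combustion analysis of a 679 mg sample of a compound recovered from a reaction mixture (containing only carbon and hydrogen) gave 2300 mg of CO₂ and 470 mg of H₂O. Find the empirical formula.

CH

mol C = 2.30 g CO₂ ÷ 44.009 g/mol = 0.05226 mol
mol H = 2 × 0.470 g H₂O ÷ 18.015 g/mol = 0.05218 mol
Divide by the smallest (0.05218 mol): C 1.002, H 1.000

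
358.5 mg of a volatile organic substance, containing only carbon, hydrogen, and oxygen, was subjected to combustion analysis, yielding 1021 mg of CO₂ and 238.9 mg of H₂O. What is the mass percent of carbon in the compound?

77.73%

mol C = 1.021 g CO₂ ÷ 44.009 g/mol = 0.023200 mol
mol H = 2 × 0.2389 g H₂O ÷ 18.015 g/mol = 0.026522 mol
mass O = 0.3585 − (0.27865 + 0.026735) = 0.053113 g → mol O = 0.053113 ÷ 15.999 = 0.0033198 mol
mass % C = 0.27865 g ÷ 0.3585 g × 100%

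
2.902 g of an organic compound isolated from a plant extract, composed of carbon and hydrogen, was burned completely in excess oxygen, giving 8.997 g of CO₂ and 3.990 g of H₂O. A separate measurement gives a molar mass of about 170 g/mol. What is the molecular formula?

C12H26

mol C = 8.997 g CO₂ ÷ 44.009 g/mol = 0.20444 mol
mol H = 2 × 3.990 g H₂O ÷ 18.015 g/mol = 0.44296 mol
Divide by the smallest (0.20444 mol): C 1.000, H 2.167
Multiplying each by 6 gives whole numbers: C 6.00, H 13.00
Empirical formula: C6H13
Empirical-formula mass = 85.17 g/mol; 170 ÷ 85.17 ≈ 2, so the molecular formula is C12H26.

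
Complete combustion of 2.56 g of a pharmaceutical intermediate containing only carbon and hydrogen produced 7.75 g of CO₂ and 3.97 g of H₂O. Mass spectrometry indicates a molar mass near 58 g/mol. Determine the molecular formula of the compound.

C4H10

mol C = 7.75 g CO₂ ÷ 44.009 g/mol = 0.1761 mol
mol H = 2 × 3.97 g H₂O ÷ 18.015 g/mol = 0.4407 mol
Divide by the smallest (0.1761 mol): C 1.000, H 2.503
Multiplying each by 2 gives whole numbers: C 2.00, H 5.01
Empirical formula: C2H5
Empirical-formula mass = 29.06 g/mol; 58 ÷ 29.06 ≈ 2, so the molecular formula is C4H10.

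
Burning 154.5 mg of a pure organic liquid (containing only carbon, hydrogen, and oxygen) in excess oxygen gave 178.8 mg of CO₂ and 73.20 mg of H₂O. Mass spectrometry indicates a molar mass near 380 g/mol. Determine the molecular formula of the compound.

mol C = 0.1788 g CO₂ ÷ 44.009 g/mol = 0.0040628 mol
mol H = 2 × 0.07320 g H₂O ÷ 18.015 g/mol = 0.0081266 mol
mass O = 0.1545 − (0.048798 + 0.0081916) = 0.097510 g → mol O = 0.097510 ÷ 15.999 = 0.0060948 mol
Divide by the smallest (0.0040628 mol): C 1.000, H 2.000, O 1.500
Multiplying each by 2 gives whole numbers: C 2.00, H 4.00, O 3.00
Empirical formula: C2H4O3
Empirical-formula mass = 76.05 g/mol; 380 ÷ 76.05 ≈ 5, so the molecular formula is C10H20O15.

C10H20O15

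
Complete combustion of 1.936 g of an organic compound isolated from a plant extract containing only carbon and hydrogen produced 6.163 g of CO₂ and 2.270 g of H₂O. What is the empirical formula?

C5H9

mol C = 6.163 g CO₂ ÷ 44.009 g/mol = 0.14004 mol
mol H = 2 × 2.270 g H₂O ÷ 18.015 g/mol = 0.25201 mol
Divide by the smallest (0.14004 mol): C 1.000, H 1.800
Multiplying each by 5 gives whole numbers: C 5.00, H 9.00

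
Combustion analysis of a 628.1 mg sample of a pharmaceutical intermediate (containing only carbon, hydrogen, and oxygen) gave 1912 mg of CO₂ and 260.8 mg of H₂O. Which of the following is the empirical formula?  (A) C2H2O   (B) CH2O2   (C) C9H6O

mol C = 1.912 g CO₂ ÷ 44.009 g/mol = 0.043446 mol
mol H = 2 × 0.2608 g H₂O ÷ 18.015 g/mol = 0.028954 mol
mass O = 0.6281 − (0.52183 + 0.029185) = 0.077089 g → mol O = 0.077089 ÷ 15.999 = 0.0048184 mol
Divide by the smallest (0.0048184 mol): C 9.017, H 6.009, O 1.000

(C) C9H6O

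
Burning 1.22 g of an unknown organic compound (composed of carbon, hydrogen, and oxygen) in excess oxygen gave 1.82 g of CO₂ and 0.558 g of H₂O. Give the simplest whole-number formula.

mol C = 1.82 g CO₂ ÷ 44.009 g/mol = 0.04136 mol
mol H = 2 × 0.558 g H₂O ÷ 18.015 g/mol = 0.06195 mol
mass O = 1.22 − (0.4967 + 0.06244) = 0.6608 g → mol O = 0.6608 ÷ 15.999 = 0.04131 mol
Divide by the smallest (0.04131 mol): C 1.001, H 1.500, O 1.000
Multiplying each by 2 gives whole numbers: C 2.00, H 3.00, O 2.00

C2H3O2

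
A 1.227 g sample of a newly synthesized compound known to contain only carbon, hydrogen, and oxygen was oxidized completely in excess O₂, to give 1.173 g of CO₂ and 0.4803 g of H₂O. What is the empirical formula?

CH2O2

mol C = 1.173 g CO₂ ÷ 44.009 g/mol = 0.026654 mol
mol H = 2 × 0.4803 g H₂O ÷ 18.015 g/mol = 0.053322 mol
mass O = 1.227 − (0.32014 + 0.053749) = 0.85311 g → mol O = 0.85311 ÷ 15.999 = 0.053323 mol
Divide by the smallest (0.026654 mol): C 1.000, H 2.001, O 2.001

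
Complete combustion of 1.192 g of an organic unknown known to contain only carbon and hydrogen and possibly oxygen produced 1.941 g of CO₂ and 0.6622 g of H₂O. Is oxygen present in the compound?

yes

mol C = 1.941 g CO₂ ÷ 44.009 g/mol = 0.044105 mol
mol H = 2 × 0.6622 g H₂O ÷ 18.015 g/mol = 0.073517 mol
C and H account for only 0.60385 g of the 1.192 g sample; the remaining 0.58815 g must be oxygen.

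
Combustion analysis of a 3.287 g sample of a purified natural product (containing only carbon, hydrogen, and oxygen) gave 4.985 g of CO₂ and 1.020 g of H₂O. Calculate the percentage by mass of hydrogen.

3.47%

mol C = 4.985 g CO₂ ÷ 44.009 g/mol = 0.11327 mol
mol H = 2 × 1.020 g H₂O ÷ 18.015 g/mol = 0.11324 mol
mass O = 3.287 − (1.3605 + 0.11414) = 1.8123 g → mol O = 1.8123 ÷ 15.999 = 0.11328 mol
mass % H = 0.11414 g ÷ 3.287 g × 100%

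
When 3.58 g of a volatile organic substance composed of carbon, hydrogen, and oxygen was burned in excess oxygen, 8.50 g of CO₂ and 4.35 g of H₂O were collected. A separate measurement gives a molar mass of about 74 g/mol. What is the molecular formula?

mol C = 8.50 g CO₂ ÷ 44.009 g/mol = 0.1931 mol
mol H = 2 × 4.35 g H₂O ÷ 18.015 g/mol = 0.4829 mol
mass O = 3.58 − (2.320 + 0.4868) = 0.7734 g → mol O = 0.7734 ÷ 15.999 = 0.04834 mol
Divide by the smallest (0.04834 mol): C 3.996, H 9.991, O 1.000
Empirical formula: C4H10O
Empirical-formula mass = 74.12 g/mol; 74 ÷ 74.12 ≈ 1, so the molecular formula is C4H10O.

C4H10O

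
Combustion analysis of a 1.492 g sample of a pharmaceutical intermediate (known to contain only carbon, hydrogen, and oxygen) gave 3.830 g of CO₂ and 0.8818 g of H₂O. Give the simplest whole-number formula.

C8H9O2

mol C = 3.830 g CO₂ ÷ 44.009 g/mol = 0.087028 mol
mol H = 2 × 0.8818 g H₂O ÷ 18.015 g/mol = 0.097896 mol
mass O = 1.492 − (1.0453 + 0.098679) = 0.34803 g → mol O = 0.34803 ÷ 15.999 = 0.021753 mol
Divide by the smallest (0.021753 mol): C 4.001, H 4.500, O 1.000
Multiplying each by 2 gives whole numbers: C 8.00, H 9.00, O 2.00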